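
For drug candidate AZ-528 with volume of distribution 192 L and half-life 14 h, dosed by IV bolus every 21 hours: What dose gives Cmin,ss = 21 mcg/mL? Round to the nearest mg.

τ/t½ = 21/14 ≈ 1.5, so f = (1/2)^(21/14) ≈ 0.353553.
Cmin,ss = (D/Vd)·f/(1−f), so D = Cmin,ss·Vd·(1−f)/f.
D = 21 × 192 × (1−f)/f ≈ 21 × 192 × 1.82843 ≈ 7372.23 mg.

7372 mg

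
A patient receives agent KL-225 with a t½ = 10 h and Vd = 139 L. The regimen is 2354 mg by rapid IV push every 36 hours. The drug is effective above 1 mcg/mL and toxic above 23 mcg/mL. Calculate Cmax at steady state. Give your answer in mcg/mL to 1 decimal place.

18.5 mcg/mL

τ/t½ = 36/10 ≈ 3.6, so fraction remaining f = (1/2)^(36/10) ≈ 0.0825.
Accumulation ratio R = 1/(1 − f) ≈ 1/0.9175 ≈ 1.0899.
Single-dose peak C₀ = D/Vd = 2354/139 ≈ 16.935 mcg/mL.
Steady-state peak Cmax,ss = C₀·R ≈ 16.935 × 1.0899 ≈ 18.457 mcg/mL.
Peak 18.5 mcg/mL vs MTC 23 mcg/mL: below toxic threshold.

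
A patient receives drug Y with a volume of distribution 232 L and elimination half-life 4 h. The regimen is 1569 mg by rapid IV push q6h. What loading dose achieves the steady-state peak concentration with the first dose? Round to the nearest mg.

2427 mg

f = (1/2)^(6/4) ≈ 0.353553; accumulation ratio R = 1/(1−f) ≈ 1.54692.
Loading dose to hit Cmax,ss on first dose: D_load = D_maint·R ≈ 1569 × 1.54692 ≈ 2427.12 mg.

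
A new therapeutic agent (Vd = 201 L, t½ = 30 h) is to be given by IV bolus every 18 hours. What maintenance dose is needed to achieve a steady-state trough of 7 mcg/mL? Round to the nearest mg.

726 mg

τ/t½ = 18/30 ≈ 0.6, so f = (1/2)^(18/30) ≈ 0.659754.
Cmin,ss = (D/Vd)·f/(1−f), so D = Cmin,ss·Vd·(1−f)/f.
D = 7 × 201 × (1−f)/f ≈ 7 × 201 × 0.51572 ≈ 725.62 mg.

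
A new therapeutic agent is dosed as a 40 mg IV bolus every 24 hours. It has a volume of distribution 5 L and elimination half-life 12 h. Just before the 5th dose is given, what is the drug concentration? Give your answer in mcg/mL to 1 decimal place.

f = (1/2)^(τ/t½) = (1/2)^(24/12) ≈ 0.2500.
C₀ = D/Vd = 40/5 ≈ 8.000 mcg/mL.
Before the 5th dose, 4 doses have been given. Superposition: Cmin = C₀·(f + f² + … + f^4).
≈ 8.000 × (0.2500 + 0.0625 + 0.0156 + 0.0039) ≈ 8.000 × 0.3320 ≈ 2.656 mcg/mL.

2.7 mcg/mL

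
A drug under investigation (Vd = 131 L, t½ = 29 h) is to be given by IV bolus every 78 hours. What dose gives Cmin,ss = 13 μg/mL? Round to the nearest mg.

9284 mg

τ/t½ = 78/29 ≈ 2.6897, so f = (1/2)^(78/29) ≈ 0.155001.
Cmin,ss = (D/Vd)·f/(1−f), so D = Cmin,ss·Vd·(1−f)/f.
D = 13 × 131 × (1−f)/f ≈ 13 × 131 × 5.45157 ≈ 9284.02 mg.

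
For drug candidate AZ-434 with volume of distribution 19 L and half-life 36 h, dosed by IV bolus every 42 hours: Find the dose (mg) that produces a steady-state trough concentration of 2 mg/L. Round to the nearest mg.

47 mg

τ/t½ = 42/36 ≈ 1.1667, so f = (1/2)^(42/36) ≈ 0.445449.
Cmin,ss = (D/Vd)·f/(1−f), so D = Cmin,ss·Vd·(1−f)/f.
D = 2 × 19 × (1−f)/f ≈ 2 × 19 × 1.24493 ≈ 47.31 mg.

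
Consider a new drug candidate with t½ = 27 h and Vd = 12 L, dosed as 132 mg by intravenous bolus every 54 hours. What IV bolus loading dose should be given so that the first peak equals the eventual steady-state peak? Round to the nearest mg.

f = (1/2)^(54/27) ≈ 0.250000; accumulation ratio R = 1/(1−f) ≈ 1.33333.
Loading dose to hit Cmax,ss on first dose: D_load = D_maint·R ≈ 132 × 1.33333 ≈ 176.00 mg.

176 mg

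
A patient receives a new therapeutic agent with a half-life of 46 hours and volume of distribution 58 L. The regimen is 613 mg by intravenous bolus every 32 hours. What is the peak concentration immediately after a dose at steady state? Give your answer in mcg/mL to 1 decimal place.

Over one 32-h interval, 32/46 ≈ 0.69565 half-lives elapse, leaving f ≈ 0.6174 of each dose.
Accumulation ratio R = 1/(1 − f) ≈ 1/0.3826 ≈ 2.6137.
Each bolus raises the concentration by D/Vd = 613/58 ≈ 10.569 mcg/mL.
Steady-state peak Cmax,ss = C₀·R ≈ 10.569 × 2.6137 ≈ 27.624 mcg/mL.

27.6 mcg/mL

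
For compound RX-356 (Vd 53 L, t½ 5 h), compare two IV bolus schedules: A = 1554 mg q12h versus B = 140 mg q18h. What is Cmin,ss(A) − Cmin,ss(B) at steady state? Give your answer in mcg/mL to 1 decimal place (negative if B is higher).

6.6 mcg/mL

Regimen A: f = (1/2)^(12/5) ≈ 0.1895; Cmin,ss = (1554/53)·f/(1−f) ≈ 6.855 mcg/mL.
Regimen B: f = (1/2)^(18/5) ≈ 0.0825; Cmin,ss = (140/53)·f/(1−f) ≈ 0.238 mcg/mL.
Difference ≈ 6.855 − 0.238 ≈ 6.617 mcg/mL.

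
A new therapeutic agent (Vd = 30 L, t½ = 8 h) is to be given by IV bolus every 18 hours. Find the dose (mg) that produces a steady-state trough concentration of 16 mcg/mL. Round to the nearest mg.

1803 mg

τ/t½ = 18/8 ≈ 2.25, so f = (1/2)^(18/8) ≈ 0.210224.
Cmin,ss = (D/Vd)·f/(1−f), so D = Cmin,ss·Vd·(1−f)/f.
D = 16 × 30 × (1−f)/f ≈ 16 × 30 × 3.75683 ≈ 1803.28 mg.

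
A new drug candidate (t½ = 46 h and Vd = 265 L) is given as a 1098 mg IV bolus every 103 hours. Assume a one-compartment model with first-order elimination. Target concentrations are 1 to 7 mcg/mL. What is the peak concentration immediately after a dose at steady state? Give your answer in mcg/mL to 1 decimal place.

k = ln2/t½ = ln2/46 ≈ 0.015068 h⁻¹; fraction remaining f = e^(−kτ) = e^(−0.015068×103) ≈ 0.2118.
Accumulation ratio R = 1/(1 − f) ≈ 1/0.7882 ≈ 1.2687.
Single-dose peak C₀ = D/Vd = 1098/265 ≈ 4.143 mcg/mL.
Steady-state peak Cmax,ss = C₀·R ≈ 4.143 × 1.2687 ≈ 5.256 mcg/mL.
Peak 5.3 mcg/mL vs MTC 7 mcg/mL: below toxic threshold.

5.3 mcg/mL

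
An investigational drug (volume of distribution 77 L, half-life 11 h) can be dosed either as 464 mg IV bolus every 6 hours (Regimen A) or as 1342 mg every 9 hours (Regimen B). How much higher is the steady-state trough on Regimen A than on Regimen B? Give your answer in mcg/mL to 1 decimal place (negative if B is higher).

-9.7 mcg/mL

Regimen A: f = (1/2)^(6/11) ≈ 0.6852; Cmin,ss = (464/77)·f/(1−f) ≈ 13.116 mcg/mL.
Regimen B: f = (1/2)^(9/11) ≈ 0.5672; Cmin,ss = (1342/77)·f/(1−f) ≈ 22.841 mcg/mL.
Difference ≈ 13.116 − 22.841 ≈ -9.725 mcg/mL.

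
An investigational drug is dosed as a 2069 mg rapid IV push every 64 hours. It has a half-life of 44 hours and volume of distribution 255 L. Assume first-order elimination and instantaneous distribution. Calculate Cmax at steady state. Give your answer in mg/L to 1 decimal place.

Over one 64-h interval, 64/44 ≈ 1.4545 half-lives elapse, leaving f ≈ 0.3649 of each dose.
At steady state, accumulation factor R = 1/(1 − e^(−kτ)) ≈ 1.5746.
Single-dose peak C₀ = D/Vd = 2069/255 ≈ 8.114 mg/L.
Steady-state peak Cmax,ss = C₀·R ≈ 8.114 × 1.5746 ≈ 12.776 mg/L.

12.8 mg/L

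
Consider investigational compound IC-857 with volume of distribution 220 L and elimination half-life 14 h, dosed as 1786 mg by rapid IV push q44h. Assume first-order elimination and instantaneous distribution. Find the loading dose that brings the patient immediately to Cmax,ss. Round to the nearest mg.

2014 mg

f = (1/2)^(44/14) ≈ 0.113215; accumulation ratio R = 1/(1−f) ≈ 1.12767.
Loading dose to hit Cmax,ss on first dose: D_load = D_maint·R ≈ 1786 × 1.12767 ≈ 2014.02 mg.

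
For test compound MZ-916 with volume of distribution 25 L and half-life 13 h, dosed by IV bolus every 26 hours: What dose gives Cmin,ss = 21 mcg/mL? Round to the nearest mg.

1575 mg

τ/t½ = 26/13 ≈ 2, so f = (1/2)^(26/13) ≈ 0.250000.
Cmin,ss = (D/Vd)·f/(1−f), so D = Cmin,ss·Vd·(1−f)/f.
D = 21 × 25 × (1−f)/f ≈ 21 × 25 × 3.00000 ≈ 1575.00 mg.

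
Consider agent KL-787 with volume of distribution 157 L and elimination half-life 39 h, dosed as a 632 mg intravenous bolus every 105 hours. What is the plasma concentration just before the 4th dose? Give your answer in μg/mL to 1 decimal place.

f = (1/2)^(τ/t½) = (1/2)^(105/39) ≈ 0.1547.
C₀ = D/Vd = 632/157 ≈ 4.025 μg/mL.
Before the 4th dose, 3 doses have been given. Superposition: Cmin = C₀·(f + f² + … + f^3).
≈ 4.025 × (0.1547 + 0.0239 + 0.0037) ≈ 4.025 × 0.1823 ≈ 0.734 μg/mL.

0.7 μg/mL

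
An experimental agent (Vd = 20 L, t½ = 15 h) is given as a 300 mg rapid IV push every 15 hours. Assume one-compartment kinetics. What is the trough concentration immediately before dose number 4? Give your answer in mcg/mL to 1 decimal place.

f = (1/2)^(τ/t½) = (1/2)^(15/15) ≈ 0.5000.
C₀ = D/Vd = 300/20 ≈ 15.000 mcg/mL.
Before the 4th dose, 3 doses have been given. Superposition: Cmin = C₀·(f + f² + … + f^3).
≈ 15.000 × (0.5000 + 0.2500 + 0.1250) ≈ 15.000 × 0.8750 ≈ 13.125 mcg/mL.

13.1 mcg/mL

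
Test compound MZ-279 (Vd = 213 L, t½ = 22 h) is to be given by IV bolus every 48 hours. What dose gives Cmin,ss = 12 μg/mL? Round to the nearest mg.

τ/t½ = 48/22 ≈ 2.1818, so f = (1/2)^(48/22) ≈ 0.220398.
Cmin,ss = (D/Vd)·f/(1−f), so D = Cmin,ss·Vd·(1−f)/f.
D = 12 × 213 × (1−f)/f ≈ 12 × 213 × 3.53725 ≈ 9041.21 mg.

9041 mg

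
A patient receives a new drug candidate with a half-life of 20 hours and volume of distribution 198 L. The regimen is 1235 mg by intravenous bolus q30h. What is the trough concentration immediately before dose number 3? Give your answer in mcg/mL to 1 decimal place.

f = (1/2)^(τ/t½) = (1/2)^(30/20) ≈ 0.3536.
C₀ = D/Vd = 1235/198 ≈ 6.237 mcg/mL.
Before the 3rd dose, 2 doses have been given. Superposition: Cmin = C₀·(f + f²).
≈ 6.237 × (0.3536 + 0.1250) ≈ 6.237 × 0.4786 ≈ 2.985 mcg/mL.

3.0 mcg/mL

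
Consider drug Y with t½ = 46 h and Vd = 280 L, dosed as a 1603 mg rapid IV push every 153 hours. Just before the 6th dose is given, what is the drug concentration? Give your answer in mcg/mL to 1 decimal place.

f = (1/2)^(τ/t½) = (1/2)^(153/46) ≈ 0.0997.
C₀ = D/Vd = 1603/280 ≈ 5.725 mcg/mL.
Before the 6th dose, 5 doses have been given. Superposition: Cmin = C₀·(f + f² + … + f^5).
≈ 5.725 × (0.0997 + 0.0099 + 0.0010 + 0.0001 + 0.0000) ≈ 5.725 × 0.1107 ≈ 0.634 mcg/mL.

0.6 mcg/mL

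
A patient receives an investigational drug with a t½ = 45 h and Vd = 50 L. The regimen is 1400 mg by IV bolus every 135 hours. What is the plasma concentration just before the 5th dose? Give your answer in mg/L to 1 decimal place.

4.0 mg/L

f = (1/2)^(τ/t½) = (1/2)^(135/45) ≈ 0.1250.
C₀ = D/Vd = 1400/50 ≈ 28.000 mg/L.
Before the 5th dose, 4 doses have been given. Superposition: Cmin = C₀·(f + f² + … + f^4).
≈ 28.000 × (0.1250 + 0.0156 + 0.0020 + 0.0002) ≈ 28.000 × 0.1428 ≈ 3.998 mg/L.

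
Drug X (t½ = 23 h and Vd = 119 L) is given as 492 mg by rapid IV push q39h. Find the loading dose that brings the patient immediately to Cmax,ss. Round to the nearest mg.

712 mg

f = (1/2)^(39/23) ≈ 0.308715; accumulation ratio R = 1/(1−f) ≈ 1.44658.
Loading dose to hit Cmax,ss on first dose: D_load = D_maint·R ≈ 492 × 1.44658 ≈ 711.72 mg.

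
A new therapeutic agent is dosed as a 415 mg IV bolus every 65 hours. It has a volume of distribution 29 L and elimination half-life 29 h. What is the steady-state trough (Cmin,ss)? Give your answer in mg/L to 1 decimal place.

Over one 65-h interval, 65/29 ≈ 2.2414 half-lives elapse, leaving f ≈ 0.2115 of each dose.
At steady state, accumulation factor R = 1/(1 − e^(−kτ)) ≈ 1.2682.
Single-dose peak C₀ = D/Vd = 415/29 ≈ 14.310 mg/L.
Cmax,ss = C₀/(1 − f) ≈ 14.310/0.7885 ≈ 18.148 mg/L.
One interval later, Cmin,ss = Cmax,ss·e^(−kτ) ≈ 18.148 × 0.2115 ≈ 3.838 mg/L.

3.8 mg/L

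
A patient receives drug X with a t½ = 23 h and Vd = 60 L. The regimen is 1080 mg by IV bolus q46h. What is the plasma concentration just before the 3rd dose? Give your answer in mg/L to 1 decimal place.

5.6 mg/L

f = (1/2)^(τ/t½) = (1/2)^(46/23) ≈ 0.2500.
C₀ = D/Vd = 1080/60 ≈ 18.000 mg/L.
Before the 3rd dose, 2 doses have been given. Superposition: Cmin = C₀·(f + f²).
≈ 18.000 × (0.2500 + 0.0625) ≈ 18.000 × 0.3125 ≈ 5.625 mg/L.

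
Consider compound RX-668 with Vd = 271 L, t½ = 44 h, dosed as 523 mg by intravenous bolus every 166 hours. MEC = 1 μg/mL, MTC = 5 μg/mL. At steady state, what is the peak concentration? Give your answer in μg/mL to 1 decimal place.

Over one 166-h interval, 166/44 ≈ 3.7727 half-lives elapse, leaving f ≈ 0.0732 of each dose.
Accumulation ratio R = 1/(1 − f) ≈ 1/0.9268 ≈ 1.0790.
Single-dose peak C₀ = D/Vd = 523/271 ≈ 1.930 μg/mL.
Steady-state peak Cmax,ss = C₀·R ≈ 1.930 × 1.0790 ≈ 2.082 μg/mL.
Peak 2.1 μg/mL vs MTC 5 μg/mL: below toxic threshold.

2.1 μg/mL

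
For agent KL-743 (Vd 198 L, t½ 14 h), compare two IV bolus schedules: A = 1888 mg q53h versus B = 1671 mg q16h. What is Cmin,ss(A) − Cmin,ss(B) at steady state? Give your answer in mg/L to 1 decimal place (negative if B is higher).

Regimen A: f = (1/2)^(53/14) ≈ 0.0725; Cmin,ss = (1888/198)·f/(1−f) ≈ 0.745 mg/L.
Regimen B: f = (1/2)^(16/14) ≈ 0.4529; Cmin,ss = (1671/198)·f/(1−f) ≈ 6.986 mg/L.
Difference ≈ 0.745 − 6.986 ≈ -6.241 mg/L.

-6.2 mg/L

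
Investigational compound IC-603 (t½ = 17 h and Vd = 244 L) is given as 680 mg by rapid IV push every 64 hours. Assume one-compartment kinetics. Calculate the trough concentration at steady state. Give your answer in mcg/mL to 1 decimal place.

0.2 mcg/mL

τ/t½ = 64/17 ≈ 3.7647, so fraction remaining f = (1/2)^(64/17) ≈ 0.0736.
Accumulation ratio R = 1/(1 − f) ≈ 1/0.9264 ≈ 1.0794.
Each bolus raises the concentration by D/Vd = 680/244 ≈ 2.787 mcg/mL.
Cmax,ss = C₀/(1 − f) ≈ 2.787/0.9264 ≈ 3.008 mcg/mL.
One interval later, Cmin,ss = Cmax,ss·e^(−kτ) ≈ 3.008 × 0.0736 ≈ 0.221 mcg/mL.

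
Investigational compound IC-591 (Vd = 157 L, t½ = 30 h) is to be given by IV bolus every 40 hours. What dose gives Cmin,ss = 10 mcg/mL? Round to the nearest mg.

2386 mg

τ/t½ = 40/30 ≈ 1.3333, so f = (1/2)^(40/30) ≈ 0.396850.
Cmin,ss = (D/Vd)·f/(1−f), so D = Cmin,ss·Vd·(1−f)/f.
D = 10 × 157 × (1−f)/f ≈ 10 × 157 × 1.51984 ≈ 2386.15 mg.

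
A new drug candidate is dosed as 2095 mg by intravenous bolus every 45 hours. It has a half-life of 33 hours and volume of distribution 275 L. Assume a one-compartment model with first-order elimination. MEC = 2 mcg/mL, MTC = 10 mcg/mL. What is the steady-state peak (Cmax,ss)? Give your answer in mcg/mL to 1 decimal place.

12.5 mcg/mL

τ/t½ = 45/33 ≈ 1.3636, so fraction remaining f = (1/2)^(45/33) ≈ 0.3886.
Accumulation ratio R = 1/(1 − f) ≈ 1/0.6114 ≈ 1.6356.
Single-dose peak C₀ = D/Vd = 2095/275 ≈ 7.618 mcg/mL.
Steady-state peak Cmax,ss = C₀·R ≈ 7.618 × 1.6356 ≈ 12.460 mcg/mL.
Peak 12.5 mcg/mL vs MTC 10 mcg/mL: exceeds toxic threshold.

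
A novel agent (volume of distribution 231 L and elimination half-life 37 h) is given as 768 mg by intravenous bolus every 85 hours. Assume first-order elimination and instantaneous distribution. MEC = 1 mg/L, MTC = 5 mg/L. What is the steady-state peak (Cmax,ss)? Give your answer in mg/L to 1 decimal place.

τ/t½ = 85/37 ≈ 2.2973, so fraction remaining f = (1/2)^(85/37) ≈ 0.2034.
Accumulation ratio R = 1/(1 − f) ≈ 1/0.7966 ≈ 1.2553.
Single-dose peak C₀ = D/Vd = 768/231 ≈ 3.325 mg/L.
Steady-state peak Cmax,ss = C₀·R ≈ 3.325 × 1.2553 ≈ 4.174 mg/L.
Peak 4.2 mg/L vs MTC 5 mg/L: below toxic threshold.

4.2 mg/L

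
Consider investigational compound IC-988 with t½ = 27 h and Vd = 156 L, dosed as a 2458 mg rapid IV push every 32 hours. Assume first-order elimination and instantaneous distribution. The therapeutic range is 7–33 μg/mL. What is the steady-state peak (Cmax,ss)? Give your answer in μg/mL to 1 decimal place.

28.1 μg/mL

k = ln2/t½ = ln2/27 ≈ 0.025672 h⁻¹; fraction remaining f = e^(−kτ) = e^(−0.025672×32) ≈ 0.4398.
At steady state, accumulation factor R = 1/(1 − e^(−kτ)) ≈ 1.7851.
Each bolus raises the concentration by D/Vd = 2458/156 ≈ 15.756 μg/mL.
Steady-state peak Cmax,ss = C₀·R ≈ 15.756 × 1.7851 ≈ 28.126 μg/mL.
Peak 28.1 μg/mL vs MTC 33 μg/mL: below toxic threshold.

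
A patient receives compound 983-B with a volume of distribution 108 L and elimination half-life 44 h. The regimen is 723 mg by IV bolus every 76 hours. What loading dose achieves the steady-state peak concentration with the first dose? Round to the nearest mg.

1036 mg

f = (1/2)^(76/44) ≈ 0.302022; accumulation ratio R = 1/(1−f) ≈ 1.43271.
Loading dose to hit Cmax,ss on first dose: D_load = D_maint·R ≈ 723 × 1.43271 ≈ 1035.85 mg.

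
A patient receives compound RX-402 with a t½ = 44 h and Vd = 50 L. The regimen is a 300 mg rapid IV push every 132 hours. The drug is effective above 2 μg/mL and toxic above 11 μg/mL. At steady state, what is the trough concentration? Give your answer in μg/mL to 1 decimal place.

0.9 μg/mL

The dosing interval is 3 half-lives, so f = 2^(−3) = 0.125.
At steady state, R = 1/(1 − 0.125) = 8/7.
Single-dose peak C₀ = D/Vd = 300/50 = 6 μg/mL.
Steady-state peak Cmax,ss = C₀·R = 6 × 8/7 ≈ 6.857 μg/mL.
Steady-state trough Cmin,ss = Cmax,ss·f ≈ 6.857 × 0.125 ≈ 0.857 μg/mL.
Trough 0.9 μg/mL vs MEC 2 μg/mL: subtherapeutic.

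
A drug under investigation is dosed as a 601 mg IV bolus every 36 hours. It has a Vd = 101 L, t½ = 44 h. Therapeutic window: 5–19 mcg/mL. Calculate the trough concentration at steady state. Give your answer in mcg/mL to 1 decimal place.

Over one 36-h interval, 36/44 ≈ 0.81818 half-lives elapse, leaving f ≈ 0.5672 of each dose.
Each bolus raises the concentration by D/Vd = 601/101 ≈ 5.950 mcg/mL.
Steady-state trough Cmin,ss = C₀·f/(1−f) ≈ 5.950 × 0.5672/0.4328 ≈ 7.798 mcg/mL.
Trough 7.8 mcg/mL vs MEC 5 mcg/mL: adequate.

7.8 mcg/mL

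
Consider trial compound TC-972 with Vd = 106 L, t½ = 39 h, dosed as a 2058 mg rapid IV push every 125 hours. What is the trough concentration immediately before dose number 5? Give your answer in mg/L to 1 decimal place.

f = (1/2)^(τ/t½) = (1/2)^(125/39) ≈ 0.1084.
C₀ = D/Vd = 2058/106 ≈ 19.415 mg/L.
Before the 5th dose, 4 doses have been given. Superposition: Cmin = C₀·(f + f² + … + f^4).
≈ 19.415 × (0.1084 + 0.0118 + 0.0013 + 0.0001) ≈ 19.415 × 0.1216 ≈ 2.361 mg/L.

2.4 mg/L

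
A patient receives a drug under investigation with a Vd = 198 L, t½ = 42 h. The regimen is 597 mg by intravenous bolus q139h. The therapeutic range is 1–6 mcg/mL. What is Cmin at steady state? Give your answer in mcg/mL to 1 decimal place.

Over one 139-h interval, 139/42 ≈ 3.3095 half-lives elapse, leaving f ≈ 0.1009 of each dose.
At steady state, accumulation factor R = 1/(1 − e^(−kτ)) ≈ 1.1122.
Each bolus raises the concentration by D/Vd = 597/198 ≈ 3.015 mcg/mL.
Steady-state peak Cmax,ss = C₀·R ≈ 3.015 × 1.1122 ≈ 3.353 mcg/mL.
Steady-state trough Cmin,ss = Cmax,ss·f ≈ 3.353 × 0.1009 ≈ 0.338 mcg/mL.
Trough 0.3 mcg/mL vs MEC 1 mcg/mL: subtherapeutic.

0.3 mcg/mL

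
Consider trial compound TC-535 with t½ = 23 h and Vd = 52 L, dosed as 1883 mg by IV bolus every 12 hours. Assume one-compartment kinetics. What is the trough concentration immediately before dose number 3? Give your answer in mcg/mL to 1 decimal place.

42.8 mcg/mL

f = (1/2)^(τ/t½) = (1/2)^(12/23) ≈ 0.6965.
C₀ = D/Vd = 1883/52 ≈ 36.212 mcg/mL.
Before the 3rd dose, 2 doses have been given. Superposition: Cmin = C₀·(f + f²).
≈ 36.212 × (0.6965 + 0.4851) ≈ 36.212 × 1.1816 ≈ 42.788 mcg/mL.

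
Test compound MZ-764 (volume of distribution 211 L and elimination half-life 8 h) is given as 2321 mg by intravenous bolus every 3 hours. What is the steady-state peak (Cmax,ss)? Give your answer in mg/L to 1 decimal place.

48.1 mg/L

k = ln2/t½ = ln2/8 ≈ 0.086643 h⁻¹; fraction remaining f = e^(−kτ) = e^(−0.086643×3) ≈ 0.7711.
At steady state, accumulation factor R = 1/(1 − e^(−kτ)) ≈ 4.3687.
Single-dose peak C₀ = D/Vd = 2321/211 ≈ 11.000 mg/L.
Cmax,ss = C₀/(1 − f) ≈ 11.000/0.2289 ≈ 48.056 mg/L.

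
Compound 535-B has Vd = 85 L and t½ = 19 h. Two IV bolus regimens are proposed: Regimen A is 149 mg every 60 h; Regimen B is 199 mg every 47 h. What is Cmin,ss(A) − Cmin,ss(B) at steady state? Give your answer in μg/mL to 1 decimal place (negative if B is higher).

-0.3 μg/mL

Regimen A: f = (1/2)^(60/19) ≈ 0.1120; Cmin,ss = (149/85)·f/(1−f) ≈ 0.221 μg/mL.
Regimen B: f = (1/2)^(47/19) ≈ 0.1800; Cmin,ss = (199/85)·f/(1−f) ≈ 0.514 μg/mL.
Difference ≈ 0.221 − 0.514 ≈ -0.293 μg/mL.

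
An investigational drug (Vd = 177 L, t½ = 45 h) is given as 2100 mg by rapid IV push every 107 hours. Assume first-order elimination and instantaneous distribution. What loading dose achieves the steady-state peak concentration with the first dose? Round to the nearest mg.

f = (1/2)^(107/45) ≈ 0.192406; accumulation ratio R = 1/(1−f) ≈ 1.23825.
Loading dose to hit Cmax,ss on first dose: D_load = D_maint·R ≈ 2100 × 1.23825 ≈ 2600.33 mg.

2600 mg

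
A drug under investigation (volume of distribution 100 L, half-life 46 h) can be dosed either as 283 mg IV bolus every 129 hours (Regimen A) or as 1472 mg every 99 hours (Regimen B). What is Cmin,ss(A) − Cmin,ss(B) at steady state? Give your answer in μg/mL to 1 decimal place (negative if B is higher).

Regimen A: f = (1/2)^(129/46) ≈ 0.1432; Cmin,ss = (283/100)·f/(1−f) ≈ 0.473 μg/mL.
Regimen B: f = (1/2)^(99/46) ≈ 0.2250; Cmin,ss = (1472/100)·f/(1−f) ≈ 4.274 μg/mL.
Difference ≈ 0.473 − 4.274 ≈ -3.801 μg/mL.

-3.8 μg/mL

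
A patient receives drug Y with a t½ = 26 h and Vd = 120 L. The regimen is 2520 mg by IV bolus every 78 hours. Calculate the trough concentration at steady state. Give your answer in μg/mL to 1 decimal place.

3.0 μg/mL

τ = 78 h = 3 half-lives, so f = (1/2)^3 = 0.125.
At steady state, R = 1/(1 − 0.125) = 8/7.
Single-dose peak C₀ = D/Vd = 2520/120 = 21 μg/mL.
Steady-state peak Cmax,ss = C₀·R = 21 × 8/7 ≈ 24.000 μg/mL.
Steady-state trough Cmin,ss = Cmax,ss·f ≈ 24.000 × 0.125 ≈ 3.000 μg/mL.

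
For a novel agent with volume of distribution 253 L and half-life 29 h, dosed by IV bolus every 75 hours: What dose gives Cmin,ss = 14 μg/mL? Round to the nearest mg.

τ/t½ = 75/29 ≈ 2.5862, so f = (1/2)^(75/29) ≈ 0.166523.
Cmin,ss = (D/Vd)·f/(1−f), so D = Cmin,ss·Vd·(1−f)/f.
D = 14 × 253 × (1−f)/f ≈ 14 × 253 × 5.00518 ≈ 17728.35 mg.

17728 mg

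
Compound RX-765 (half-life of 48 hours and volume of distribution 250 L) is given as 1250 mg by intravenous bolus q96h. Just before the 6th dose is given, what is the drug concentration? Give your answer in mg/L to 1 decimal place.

1.7 mg/L

f = (1/2)^(τ/t½) = (1/2)^(96/48) ≈ 0.2500.
C₀ = D/Vd = 1250/250 ≈ 5.000 mg/L.
Before the 6th dose, 5 doses have been given. Superposition: Cmin = C₀·(f + f² + … + f^5).
≈ 5.000 × (0.2500 + 0.0625 + 0.0156 + 0.0039 + 0.0010) ≈ 5.000 × 0.3330 ≈ 1.665 mg/L.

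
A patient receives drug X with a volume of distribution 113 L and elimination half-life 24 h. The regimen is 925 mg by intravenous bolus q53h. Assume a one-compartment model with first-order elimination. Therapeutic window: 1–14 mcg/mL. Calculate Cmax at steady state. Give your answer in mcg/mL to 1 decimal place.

10.4 mcg/mL

Over one 53-h interval, 53/24 ≈ 2.2083 half-lives elapse, leaving f ≈ 0.2164 of each dose.
Accumulation ratio R = 1/(1 − f) ≈ 1/0.7836 ≈ 1.2762.
Each bolus raises the concentration by D/Vd = 925/113 ≈ 8.186 mcg/mL.
Steady-state peak Cmax,ss = C₀·R ≈ 8.186 × 1.2762 ≈ 10.447 mcg/mL.
Peak 10.4 mcg/mL vs MTC 14 mcg/mL: below toxic threshold.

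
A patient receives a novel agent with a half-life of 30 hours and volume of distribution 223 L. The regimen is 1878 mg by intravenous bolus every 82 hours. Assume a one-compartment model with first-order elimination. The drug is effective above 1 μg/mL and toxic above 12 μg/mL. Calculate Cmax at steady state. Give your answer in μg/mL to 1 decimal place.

Over one 82-h interval, 82/30 ≈ 2.7333 half-lives elapse, leaving f ≈ 0.1504 of each dose.
At steady state, accumulation factor R = 1/(1 − e^(−kτ)) ≈ 1.1770.
Each bolus raises the concentration by D/Vd = 1878/223 ≈ 8.422 μg/mL.
Steady-state peak Cmax,ss = C₀·R ≈ 8.422 × 1.1770 ≈ 9.913 μg/mL.
Peak 9.9 μg/mL vs MTC 12 μg/mL: below toxic threshold.

9.9 μg/mL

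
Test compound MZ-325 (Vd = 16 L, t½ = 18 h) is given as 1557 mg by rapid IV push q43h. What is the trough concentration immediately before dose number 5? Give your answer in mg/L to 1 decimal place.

f = (1/2)^(τ/t½) = (1/2)^(43/18) ≈ 0.1909.
C₀ = D/Vd = 1557/16 ≈ 97.312 mg/L.
Before the 5th dose, 4 doses have been given. Superposition: Cmin = C₀·(f + f² + … + f^4).
≈ 97.312 × (0.1909 + 0.0364 + 0.0070 + 0.0013) ≈ 97.312 × 0.2356 ≈ 22.927 mg/L.

22.9 mg/L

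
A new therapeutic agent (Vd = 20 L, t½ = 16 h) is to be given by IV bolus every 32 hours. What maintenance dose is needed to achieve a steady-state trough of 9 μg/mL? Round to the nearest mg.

τ/t½ = 32/16 ≈ 2, so f = (1/2)^(32/16) ≈ 0.250000.
Cmin,ss = (D/Vd)·f/(1−f), so D = Cmin,ss·Vd·(1−f)/f.
D = 9 × 20 × (1−f)/f ≈ 9 × 20 × 3.00000 ≈ 540.00 mg.

540 mg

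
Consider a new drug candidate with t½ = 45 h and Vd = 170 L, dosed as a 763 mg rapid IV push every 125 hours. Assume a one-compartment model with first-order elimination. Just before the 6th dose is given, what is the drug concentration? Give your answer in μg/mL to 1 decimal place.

f = (1/2)^(τ/t½) = (1/2)^(125/45) ≈ 0.1458.
C₀ = D/Vd = 763/170 ≈ 4.488 μg/mL.
Before the 6th dose, 5 doses have been given. Superposition: Cmin = C₀·(f + f² + … + f^5).
≈ 4.488 × (0.1458 + 0.0213 + 0.0031 + 0.0005 + 0.0001) ≈ 4.488 × 0.1708 ≈ 0.767 μg/mL.

0.8 μg/mL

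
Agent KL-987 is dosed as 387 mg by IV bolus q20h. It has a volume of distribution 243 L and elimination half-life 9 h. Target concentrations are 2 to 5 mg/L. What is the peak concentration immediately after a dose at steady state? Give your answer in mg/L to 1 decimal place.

2.0 mg/L

τ/t½ = 20/9 ≈ 2.2222, so fraction remaining f = (1/2)^(20/9) ≈ 0.2143.
Accumulation ratio R = 1/(1 − f) ≈ 1/0.7857 ≈ 1.2728.
Single-dose peak C₀ = D/Vd = 387/243 ≈ 1.593 mg/L.
Cmax,ss = C₀/(1 − f) ≈ 1.593/0.7857 ≈ 2.027 mg/L.
Peak 2.0 mg/L vs MTC 5 mg/L: below toxic threshold.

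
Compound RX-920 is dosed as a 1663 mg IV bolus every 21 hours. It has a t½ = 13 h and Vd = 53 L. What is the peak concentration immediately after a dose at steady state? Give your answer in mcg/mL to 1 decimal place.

46.6 mcg/mL

τ/t½ = 21/13 ≈ 1.6154, so fraction remaining f = (1/2)^(21/13) ≈ 0.3264.
Accumulation ratio R = 1/(1 − f) ≈ 1/0.6736 ≈ 1.4846.
Single-dose peak C₀ = D/Vd = 1663/53 ≈ 31.377 mcg/mL.
Cmax,ss = C₀/(1 − f) ≈ 31.377/0.6736 ≈ 46.581 mcg/mL.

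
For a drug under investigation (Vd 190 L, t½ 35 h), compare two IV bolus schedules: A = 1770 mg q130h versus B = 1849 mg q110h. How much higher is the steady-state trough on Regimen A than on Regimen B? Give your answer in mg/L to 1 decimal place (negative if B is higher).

-0.5 mg/L

Regimen A: f = (1/2)^(130/35) ≈ 0.0762; Cmin,ss = (1770/190)·f/(1−f) ≈ 0.768 mg/L.
Regimen B: f = (1/2)^(110/35) ≈ 0.1132; Cmin,ss = (1849/190)·f/(1−f) ≈ 1.242 mg/L.
Difference ≈ 0.768 − 1.242 ≈ -0.474 mg/L.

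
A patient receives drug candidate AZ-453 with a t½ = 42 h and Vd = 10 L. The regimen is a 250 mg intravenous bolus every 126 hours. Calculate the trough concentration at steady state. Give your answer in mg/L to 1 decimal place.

3.6 mg/L

The dosing interval is 3 half-lives, so f = 2^(−3) = 0.125.
Accumulation ratio R = 1/(1 − f) = 1/0.875 = 8/7.
Single-dose peak C₀ = D/Vd = 250/10 = 25 mg/L.
Steady-state peak Cmax,ss = C₀·R = 25 × 8/7 ≈ 28.571 mg/L.
Steady-state trough Cmin,ss = Cmax,ss·f ≈ 28.571 × 0.125 ≈ 3.571 mg/L.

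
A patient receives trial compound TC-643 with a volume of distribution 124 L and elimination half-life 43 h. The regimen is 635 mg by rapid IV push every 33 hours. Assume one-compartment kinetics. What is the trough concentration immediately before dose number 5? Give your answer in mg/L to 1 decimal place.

6.4 mg/L

f = (1/2)^(τ/t½) = (1/2)^(33/43) ≈ 0.5875.
C₀ = D/Vd = 635/124 ≈ 5.121 mg/L.
Before the 5th dose, 4 doses have been given. Superposition: Cmin = C₀·(f + f² + … + f^4).
≈ 5.121 × (0.5875 + 0.3452 + 0.2028 + 0.1191) ≈ 5.121 × 1.2546 ≈ 6.425 mg/L.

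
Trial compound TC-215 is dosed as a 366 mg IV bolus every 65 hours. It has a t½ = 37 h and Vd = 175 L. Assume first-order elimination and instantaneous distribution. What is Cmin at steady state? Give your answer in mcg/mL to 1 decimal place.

0.9 mcg/mL

τ/t½ = 65/37 ≈ 1.7568, so fraction remaining f = (1/2)^(65/37) ≈ 0.2959.
At steady state, accumulation factor R = 1/(1 − e^(−kτ)) ≈ 1.4203.
Each bolus raises the concentration by D/Vd = 366/175 ≈ 2.091 mcg/mL.
Cmax,ss = C₀/(1 − f) ≈ 2.091/0.7041 ≈ 2.970 mcg/mL.
Steady-state trough Cmin,ss = Cmax,ss·f ≈ 2.970 × 0.2959 ≈ 0.879 mcg/mL.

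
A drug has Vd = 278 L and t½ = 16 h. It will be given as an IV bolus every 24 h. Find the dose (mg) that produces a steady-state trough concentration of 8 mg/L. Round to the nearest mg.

τ/t½ = 24/16 ≈ 1.5, so f = (1/2)^(24/16) ≈ 0.353553.
Cmin,ss = (D/Vd)·f/(1−f), so D = Cmin,ss·Vd·(1−f)/f.
D = 8 × 278 × (1−f)/f ≈ 8 × 278 × 1.82843 ≈ 4066.43 mg.

4066 mg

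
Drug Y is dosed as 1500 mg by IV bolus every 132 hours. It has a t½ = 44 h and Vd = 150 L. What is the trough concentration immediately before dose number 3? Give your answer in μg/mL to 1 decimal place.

f = (1/2)^(τ/t½) = (1/2)^(132/44) ≈ 0.1250.
C₀ = D/Vd = 1500/150 ≈ 10.000 μg/mL.
Before the 3rd dose, 2 doses have been given. Superposition: Cmin = C₀·(f + f²).
≈ 10.000 × (0.1250 + 0.0156) ≈ 10.000 × 0.1406 ≈ 1.406 μg/mL.

1.4 μg/mL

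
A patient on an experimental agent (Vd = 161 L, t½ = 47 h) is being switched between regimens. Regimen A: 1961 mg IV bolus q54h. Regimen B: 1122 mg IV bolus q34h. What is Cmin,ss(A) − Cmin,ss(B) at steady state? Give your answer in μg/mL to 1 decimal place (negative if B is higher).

Regimen A: f = (1/2)^(54/47) ≈ 0.4510; Cmin,ss = (1961/161)·f/(1−f) ≈ 10.006 μg/mL.
Regimen B: f = (1/2)^(34/47) ≈ 0.6057; Cmin,ss = (1122/161)·f/(1−f) ≈ 10.705 μg/mL.
Difference ≈ 10.006 − 10.705 ≈ -0.699 μg/mL.

-0.7 μg/mL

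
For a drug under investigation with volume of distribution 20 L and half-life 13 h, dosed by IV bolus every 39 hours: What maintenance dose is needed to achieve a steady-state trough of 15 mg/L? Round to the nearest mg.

τ/t½ = 39/13 ≈ 3, so f = (1/2)^(39/13) ≈ 0.125000.
Cmin,ss = (D/Vd)·f/(1−f), so D = Cmin,ss·Vd·(1−f)/f.
D = 15 × 20 × (1−f)/f ≈ 15 × 20 × 7.00000 ≈ 2100.00 mg.

2100 mg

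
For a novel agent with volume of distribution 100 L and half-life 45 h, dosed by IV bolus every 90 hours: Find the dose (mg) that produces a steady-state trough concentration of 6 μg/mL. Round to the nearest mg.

1800 mg

τ/t½ = 90/45 ≈ 2, so f = (1/2)^(90/45) ≈ 0.250000.
Cmin,ss = (D/Vd)·f/(1−f), so D = Cmin,ss·Vd·(1−f)/f.
D = 6 × 100 × (1−f)/f ≈ 6 × 100 × 3.00000 ≈ 1800.00 mg.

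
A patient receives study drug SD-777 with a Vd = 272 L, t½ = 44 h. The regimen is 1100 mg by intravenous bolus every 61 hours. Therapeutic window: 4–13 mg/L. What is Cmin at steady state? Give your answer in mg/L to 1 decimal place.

2.5 mg/L

Over one 61-h interval, 61/44 ≈ 1.3864 half-lives elapse, leaving f ≈ 0.3825 of each dose.
At steady state, accumulation factor R = 1/(1 − e^(−kτ)) ≈ 1.6194.
Single-dose peak C₀ = D/Vd = 1100/272 ≈ 4.044 mg/L.
Cmax,ss = C₀/(1 − f) ≈ 4.044/0.6175 ≈ 6.549 mg/L.
One interval later, Cmin,ss = Cmax,ss·e^(−kτ) ≈ 6.549 × 0.3825 ≈ 2.505 mg/L.
Trough 2.5 mg/L vs MEC 4 mg/L: subtherapeutic.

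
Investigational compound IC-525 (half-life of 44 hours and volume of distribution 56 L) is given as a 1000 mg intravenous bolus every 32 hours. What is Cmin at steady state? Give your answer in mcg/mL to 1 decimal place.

27.2 mcg/mL

Over one 32-h interval, 32/44 ≈ 0.72727 half-lives elapse, leaving f ≈ 0.6040 of each dose.
At steady state, accumulation factor R = 1/(1 − e^(−kτ)) ≈ 2.5253.
Single-dose peak C₀ = D/Vd = 1000/56 ≈ 17.857 mcg/mL.
Cmax,ss = C₀/(1 − f) ≈ 17.857/0.3960 ≈ 45.093 mcg/mL.
One interval later, Cmin,ss = Cmax,ss·e^(−kτ) ≈ 45.093 × 0.6040 ≈ 27.236 mcg/mL.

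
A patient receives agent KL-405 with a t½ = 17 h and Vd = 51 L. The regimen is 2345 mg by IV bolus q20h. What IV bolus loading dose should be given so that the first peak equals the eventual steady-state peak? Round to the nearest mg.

f = (1/2)^(20/17) ≈ 0.442433; accumulation ratio R = 1/(1−f) ≈ 1.79351.
Loading dose to hit Cmax,ss on first dose: D_load = D_maint·R ≈ 2345 × 1.79351 ≈ 4205.78 mg.

4206 mg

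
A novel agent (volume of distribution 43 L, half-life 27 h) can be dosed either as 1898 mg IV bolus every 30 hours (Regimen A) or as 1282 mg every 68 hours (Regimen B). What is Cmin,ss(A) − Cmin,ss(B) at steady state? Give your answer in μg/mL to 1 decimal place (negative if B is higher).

31.7 μg/mL

Regimen A: f = (1/2)^(30/27) ≈ 0.4629; Cmin,ss = (1898/43)·f/(1−f) ≈ 38.042 μg/mL.
Regimen B: f = (1/2)^(68/27) ≈ 0.1745; Cmin,ss = (1282/43)·f/(1−f) ≈ 6.302 μg/mL.
Difference ≈ 38.042 − 6.302 ≈ 31.740 μg/mL.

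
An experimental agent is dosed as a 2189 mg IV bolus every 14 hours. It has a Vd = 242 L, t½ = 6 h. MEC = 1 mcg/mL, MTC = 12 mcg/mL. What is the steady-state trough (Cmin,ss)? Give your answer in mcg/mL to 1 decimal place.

2.2 mcg/mL

k = ln2/t½ = ln2/6 ≈ 0.115525 h⁻¹; fraction remaining f = e^(−kτ) = e^(−0.115525×14) ≈ 0.1984.
Single-dose peak C₀ = D/Vd = 2189/242 ≈ 9.045 mcg/mL.
Steady-state trough Cmin,ss = C₀·f/(1−f) ≈ 9.045 × 0.1984/0.8016 ≈ 2.239 mcg/mL.
Trough 2.2 mcg/mL vs MEC 1 mcg/mL: adequate.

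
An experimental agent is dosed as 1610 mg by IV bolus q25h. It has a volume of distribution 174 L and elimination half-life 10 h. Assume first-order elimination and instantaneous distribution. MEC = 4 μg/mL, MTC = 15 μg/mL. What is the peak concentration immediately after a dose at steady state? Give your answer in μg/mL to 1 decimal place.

11.2 μg/mL

Over one 25-h interval, 25/10 ≈ 2.5 half-lives elapse, leaving f ≈ 0.1768 of each dose.
Accumulation ratio R = 1/(1 − f) ≈ 1/0.8232 ≈ 1.2148.
Single-dose peak C₀ = D/Vd = 1610/174 ≈ 9.253 μg/mL.
Steady-state peak Cmax,ss = C₀·R ≈ 9.253 × 1.2148 ≈ 11.241 μg/mL.
Peak 11.2 μg/mL vs MTC 15 μg/mL: below toxic threshold.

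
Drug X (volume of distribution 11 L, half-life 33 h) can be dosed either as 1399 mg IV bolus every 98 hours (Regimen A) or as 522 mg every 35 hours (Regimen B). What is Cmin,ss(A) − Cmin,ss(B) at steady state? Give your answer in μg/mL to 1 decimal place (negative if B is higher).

-25.1 μg/mL

Regimen A: f = (1/2)^(98/33) ≈ 0.1277; Cmin,ss = (1399/11)·f/(1−f) ≈ 18.619 μg/mL.
Regimen B: f = (1/2)^(35/33) ≈ 0.4794; Cmin,ss = (522/11)·f/(1−f) ≈ 43.699 μg/mL.
Difference ≈ 18.619 − 43.699 ≈ -25.080 μg/mL.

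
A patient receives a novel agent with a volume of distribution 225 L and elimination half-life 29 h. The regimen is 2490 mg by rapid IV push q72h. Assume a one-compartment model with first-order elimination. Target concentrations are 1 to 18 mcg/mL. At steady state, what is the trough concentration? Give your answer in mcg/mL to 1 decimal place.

τ/t½ = 72/29 ≈ 2.4828, so fraction remaining f = (1/2)^(72/29) ≈ 0.1789.
Accumulation ratio R = 1/(1 − f) ≈ 1/0.8211 ≈ 1.2179.
Each bolus raises the concentration by D/Vd = 2490/225 ≈ 11.067 mcg/mL.
Steady-state peak Cmax,ss = C₀·R ≈ 11.067 × 1.2179 ≈ 13.478 mcg/mL.
Steady-state trough Cmin,ss = Cmax,ss·f ≈ 13.478 × 0.1789 ≈ 2.411 mcg/mL.
Trough 2.4 mcg/mL vs MEC 1 mcg/mL: adequate.

2.4 mcg/mL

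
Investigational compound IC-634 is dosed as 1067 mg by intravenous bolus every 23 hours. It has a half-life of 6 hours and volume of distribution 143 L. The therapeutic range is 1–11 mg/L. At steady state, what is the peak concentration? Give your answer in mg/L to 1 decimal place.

τ/t½ = 23/6 ≈ 3.8333, so fraction remaining f = (1/2)^(23/6) ≈ 0.0702.
At steady state, accumulation factor R = 1/(1 − e^(−kτ)) ≈ 1.0755.
Single-dose peak C₀ = D/Vd = 1067/143 ≈ 7.462 mg/L.
Cmax,ss = C₀/(1 − f) ≈ 7.462/0.9298 ≈ 8.025 mg/L.
Peak 8.0 mg/L vs MTC 11 mg/L: below toxic threshold.

8.0 mg/L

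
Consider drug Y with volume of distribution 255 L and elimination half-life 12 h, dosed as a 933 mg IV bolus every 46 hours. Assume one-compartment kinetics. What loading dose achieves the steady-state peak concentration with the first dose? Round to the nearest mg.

1003 mg

f = (1/2)^(46/12) ≈ 0.070154; accumulation ratio R = 1/(1−f) ≈ 1.07545.
Loading dose to hit Cmax,ss on first dose: D_load = D_maint·R ≈ 933 × 1.07545 ≈ 1003.39 mg.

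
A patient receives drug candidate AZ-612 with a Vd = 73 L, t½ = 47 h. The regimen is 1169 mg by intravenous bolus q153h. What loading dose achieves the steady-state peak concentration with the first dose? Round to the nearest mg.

f = (1/2)^(153/47) ≈ 0.104725; accumulation ratio R = 1/(1−f) ≈ 1.11698.
Loading dose to hit Cmax,ss on first dose: D_load = D_maint·R ≈ 1169 × 1.11698 ≈ 1305.75 mg.

1306 mg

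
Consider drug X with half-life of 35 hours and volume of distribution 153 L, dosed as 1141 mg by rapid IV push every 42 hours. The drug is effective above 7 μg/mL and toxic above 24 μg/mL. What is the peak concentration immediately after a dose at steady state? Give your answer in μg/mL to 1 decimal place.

Over one 42-h interval, 42/35 ≈ 1.2 half-lives elapse, leaving f ≈ 0.4353 of each dose.
At steady state, accumulation factor R = 1/(1 − e^(−kτ)) ≈ 1.7709.
Each bolus raises the concentration by D/Vd = 1141/153 ≈ 7.458 μg/mL.
Steady-state peak Cmax,ss = C₀·R ≈ 7.458 × 1.7709 ≈ 13.207 μg/mL.
Peak 13.2 μg/mL vs MTC 24 μg/mL: below toxic threshold.

13.2 μg/mL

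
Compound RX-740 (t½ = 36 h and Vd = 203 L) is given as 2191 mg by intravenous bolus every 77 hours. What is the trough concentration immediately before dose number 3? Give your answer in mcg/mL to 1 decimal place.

f = (1/2)^(τ/t½) = (1/2)^(77/36) ≈ 0.2271.
C₀ = D/Vd = 2191/203 ≈ 10.793 mcg/mL.
Before the 3rd dose, 2 doses have been given. Superposition: Cmin = C₀·(f + f²).
≈ 10.793 × (0.2271 + 0.0516) ≈ 10.793 × 0.2787 ≈ 3.008 mcg/mL.

3.0 mcg/mL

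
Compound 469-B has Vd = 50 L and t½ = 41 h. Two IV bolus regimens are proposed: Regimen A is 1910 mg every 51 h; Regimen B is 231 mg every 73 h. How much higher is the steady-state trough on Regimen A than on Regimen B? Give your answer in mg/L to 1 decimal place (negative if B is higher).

Regimen A: f = (1/2)^(51/41) ≈ 0.4222; Cmin,ss = (1910/50)·f/(1−f) ≈ 27.913 mg/L.
Regimen B: f = (1/2)^(73/41) ≈ 0.2911; Cmin,ss = (231/50)·f/(1−f) ≈ 1.897 mg/L.
Difference ≈ 27.913 − 1.897 ≈ 26.016 mg/L.

26.0 mg/L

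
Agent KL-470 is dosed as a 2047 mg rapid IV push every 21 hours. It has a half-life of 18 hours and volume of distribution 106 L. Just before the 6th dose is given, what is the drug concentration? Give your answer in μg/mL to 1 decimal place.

f = (1/2)^(τ/t½) = (1/2)^(21/18) ≈ 0.4454.
C₀ = D/Vd = 2047/106 ≈ 19.311 μg/mL.
Before the 6th dose, 5 doses have been given. Superposition: Cmin = C₀·(f + f² + … + f^5).
≈ 19.311 × (0.4454 + 0.1984 + 0.0884 + 0.0394 + 0.0175) ≈ 19.311 × 0.7891 ≈ 15.238 μg/mL.

15.2 μg/mL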